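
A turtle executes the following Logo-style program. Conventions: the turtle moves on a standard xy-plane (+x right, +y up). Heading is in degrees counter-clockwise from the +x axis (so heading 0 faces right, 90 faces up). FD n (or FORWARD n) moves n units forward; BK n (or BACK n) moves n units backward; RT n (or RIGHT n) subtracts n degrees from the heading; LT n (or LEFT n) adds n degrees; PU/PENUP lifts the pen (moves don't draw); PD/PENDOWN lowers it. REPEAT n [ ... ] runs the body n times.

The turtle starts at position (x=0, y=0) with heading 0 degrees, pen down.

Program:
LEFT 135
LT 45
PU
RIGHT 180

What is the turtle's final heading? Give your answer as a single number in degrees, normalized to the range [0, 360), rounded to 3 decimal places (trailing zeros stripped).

Answer: 0

Derivation:
Executing turtle program step by step:
Start: pos=(0,0), heading=0, pen down
LT 135: heading 0 -> 135
LT 45: heading 135 -> 180
PU: pen up
RT 180: heading 180 -> 0
Final: pos=(0,0), heading=0, 0 segment(s) drawn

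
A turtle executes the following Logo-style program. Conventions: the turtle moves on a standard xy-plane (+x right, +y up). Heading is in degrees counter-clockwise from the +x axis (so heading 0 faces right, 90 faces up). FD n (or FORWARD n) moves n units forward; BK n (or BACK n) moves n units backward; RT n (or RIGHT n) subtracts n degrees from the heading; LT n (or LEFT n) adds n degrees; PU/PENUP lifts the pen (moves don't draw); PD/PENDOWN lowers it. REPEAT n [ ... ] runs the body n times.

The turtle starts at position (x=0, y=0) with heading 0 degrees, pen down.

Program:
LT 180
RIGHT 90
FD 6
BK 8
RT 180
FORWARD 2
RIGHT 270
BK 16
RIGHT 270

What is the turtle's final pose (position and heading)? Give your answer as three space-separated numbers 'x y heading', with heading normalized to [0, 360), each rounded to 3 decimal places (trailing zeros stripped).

Executing turtle program step by step:
Start: pos=(0,0), heading=0, pen down
LT 180: heading 0 -> 180
RT 90: heading 180 -> 90
FD 6: (0,0) -> (0,6) [heading=90, draw]
BK 8: (0,6) -> (0,-2) [heading=90, draw]
RT 180: heading 90 -> 270
FD 2: (0,-2) -> (0,-4) [heading=270, draw]
RT 270: heading 270 -> 0
BK 16: (0,-4) -> (-16,-4) [heading=0, draw]
RT 270: heading 0 -> 90
Final: pos=(-16,-4), heading=90, 4 segment(s) drawn

Answer: -16 -4 90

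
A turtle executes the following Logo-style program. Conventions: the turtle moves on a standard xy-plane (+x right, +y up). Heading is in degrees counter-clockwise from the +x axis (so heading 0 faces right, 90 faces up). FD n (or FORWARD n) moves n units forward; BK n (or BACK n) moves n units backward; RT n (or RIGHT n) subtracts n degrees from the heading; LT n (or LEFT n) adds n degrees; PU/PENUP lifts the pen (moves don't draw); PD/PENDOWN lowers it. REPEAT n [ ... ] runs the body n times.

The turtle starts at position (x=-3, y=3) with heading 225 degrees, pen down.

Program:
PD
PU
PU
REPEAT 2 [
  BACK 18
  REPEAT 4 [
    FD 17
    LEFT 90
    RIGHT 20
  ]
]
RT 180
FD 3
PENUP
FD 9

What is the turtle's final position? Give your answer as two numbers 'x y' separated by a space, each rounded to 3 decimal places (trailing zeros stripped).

Executing turtle program step by step:
Start: pos=(-3,3), heading=225, pen down
PD: pen down
PU: pen up
PU: pen up
REPEAT 2 [
  -- iteration 1/2 --
  BK 18: (-3,3) -> (9.728,15.728) [heading=225, move]
  REPEAT 4 [
    -- iteration 1/4 --
    FD 17: (9.728,15.728) -> (-2.293,3.707) [heading=225, move]
    LT 90: heading 225 -> 315
    RT 20: heading 315 -> 295
    -- iteration 2/4 --
    FD 17: (-2.293,3.707) -> (4.892,-11.7) [heading=295, move]
    LT 90: heading 295 -> 25
    RT 20: heading 25 -> 5
    -- iteration 3/4 --
    FD 17: (4.892,-11.7) -> (21.827,-10.218) [heading=5, move]
    LT 90: heading 5 -> 95
    RT 20: heading 95 -> 75
    -- iteration 4/4 --
    FD 17: (21.827,-10.218) -> (26.227,6.202) [heading=75, move]
    LT 90: heading 75 -> 165
    RT 20: heading 165 -> 145
  ]
  -- iteration 2/2 --
  BK 18: (26.227,6.202) -> (40.972,-4.122) [heading=145, move]
  REPEAT 4 [
    -- iteration 1/4 --
    FD 17: (40.972,-4.122) -> (27.046,5.629) [heading=145, move]
    LT 90: heading 145 -> 235
    RT 20: heading 235 -> 215
    -- iteration 2/4 --
    FD 17: (27.046,5.629) -> (13.12,-4.122) [heading=215, move]
    LT 90: heading 215 -> 305
    RT 20: heading 305 -> 285
    -- iteration 3/4 --
    FD 17: (13.12,-4.122) -> (17.52,-20.543) [heading=285, move]
    LT 90: heading 285 -> 15
    RT 20: heading 15 -> 355
    -- iteration 4/4 --
    FD 17: (17.52,-20.543) -> (34.456,-22.025) [heading=355, move]
    LT 90: heading 355 -> 85
    RT 20: heading 85 -> 65
  ]
]
RT 180: heading 65 -> 245
FD 3: (34.456,-22.025) -> (33.188,-24.743) [heading=245, move]
PU: pen up
FD 9: (33.188,-24.743) -> (29.384,-32.9) [heading=245, move]
Final: pos=(29.384,-32.9), heading=245, 0 segment(s) drawn

Answer: 29.384 -32.9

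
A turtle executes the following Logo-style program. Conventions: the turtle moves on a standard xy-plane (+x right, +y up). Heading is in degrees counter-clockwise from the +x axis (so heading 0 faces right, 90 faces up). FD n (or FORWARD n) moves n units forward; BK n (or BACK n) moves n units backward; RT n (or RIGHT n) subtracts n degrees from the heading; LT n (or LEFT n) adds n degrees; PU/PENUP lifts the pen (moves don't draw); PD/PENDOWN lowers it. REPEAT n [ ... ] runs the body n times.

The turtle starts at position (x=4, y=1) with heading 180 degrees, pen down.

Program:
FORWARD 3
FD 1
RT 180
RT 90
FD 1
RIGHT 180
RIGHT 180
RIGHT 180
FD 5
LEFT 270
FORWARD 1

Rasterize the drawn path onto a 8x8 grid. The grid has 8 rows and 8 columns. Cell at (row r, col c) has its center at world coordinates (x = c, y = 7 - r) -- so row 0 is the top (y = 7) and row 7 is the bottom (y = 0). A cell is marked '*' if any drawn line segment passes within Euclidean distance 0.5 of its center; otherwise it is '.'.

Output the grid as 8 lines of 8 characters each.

Segment 0: (4,1) -> (1,1)
Segment 1: (1,1) -> (0,1)
Segment 2: (0,1) -> (0,0)
Segment 3: (0,0) -> (-0,5)
Segment 4: (-0,5) -> (1,5)

Answer: ........
........
**......
*.......
*.......
*.......
*****...
*.......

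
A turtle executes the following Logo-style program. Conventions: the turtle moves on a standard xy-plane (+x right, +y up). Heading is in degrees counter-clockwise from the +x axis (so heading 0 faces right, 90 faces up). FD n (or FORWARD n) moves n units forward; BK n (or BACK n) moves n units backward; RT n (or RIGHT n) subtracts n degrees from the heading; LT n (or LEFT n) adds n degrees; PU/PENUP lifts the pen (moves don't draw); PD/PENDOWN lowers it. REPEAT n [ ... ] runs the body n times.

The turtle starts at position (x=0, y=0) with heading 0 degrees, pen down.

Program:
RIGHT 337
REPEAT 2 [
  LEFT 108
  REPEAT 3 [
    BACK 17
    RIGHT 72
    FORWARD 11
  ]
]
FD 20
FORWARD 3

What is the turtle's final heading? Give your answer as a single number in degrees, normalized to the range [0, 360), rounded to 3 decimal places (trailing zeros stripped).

Executing turtle program step by step:
Start: pos=(0,0), heading=0, pen down
RT 337: heading 0 -> 23
REPEAT 2 [
  -- iteration 1/2 --
  LT 108: heading 23 -> 131
  REPEAT 3 [
    -- iteration 1/3 --
    BK 17: (0,0) -> (11.153,-12.83) [heading=131, draw]
    RT 72: heading 131 -> 59
    FD 11: (11.153,-12.83) -> (16.818,-3.401) [heading=59, draw]
    -- iteration 2/3 --
    BK 17: (16.818,-3.401) -> (8.063,-17.973) [heading=59, draw]
    RT 72: heading 59 -> 347
    FD 11: (8.063,-17.973) -> (18.781,-20.448) [heading=347, draw]
    -- iteration 3/3 --
    BK 17: (18.781,-20.448) -> (2.217,-16.623) [heading=347, draw]
    RT 72: heading 347 -> 275
    FD 11: (2.217,-16.623) -> (3.175,-27.582) [heading=275, draw]
  ]
  -- iteration 2/2 --
  LT 108: heading 275 -> 23
  REPEAT 3 [
    -- iteration 1/3 --
    BK 17: (3.175,-27.582) -> (-12.473,-34.224) [heading=23, draw]
    RT 72: heading 23 -> 311
    FD 11: (-12.473,-34.224) -> (-5.257,-42.526) [heading=311, draw]
    -- iteration 2/3 --
    BK 17: (-5.257,-42.526) -> (-16.41,-29.696) [heading=311, draw]
    RT 72: heading 311 -> 239
    FD 11: (-16.41,-29.696) -> (-22.075,-39.125) [heading=239, draw]
    -- iteration 3/3 --
    BK 17: (-22.075,-39.125) -> (-13.319,-24.553) [heading=239, draw]
    RT 72: heading 239 -> 167
    FD 11: (-13.319,-24.553) -> (-24.038,-22.078) [heading=167, draw]
  ]
]
FD 20: (-24.038,-22.078) -> (-43.525,-17.579) [heading=167, draw]
FD 3: (-43.525,-17.579) -> (-46.448,-16.904) [heading=167, draw]
Final: pos=(-46.448,-16.904), heading=167, 14 segment(s) drawn

Answer: 167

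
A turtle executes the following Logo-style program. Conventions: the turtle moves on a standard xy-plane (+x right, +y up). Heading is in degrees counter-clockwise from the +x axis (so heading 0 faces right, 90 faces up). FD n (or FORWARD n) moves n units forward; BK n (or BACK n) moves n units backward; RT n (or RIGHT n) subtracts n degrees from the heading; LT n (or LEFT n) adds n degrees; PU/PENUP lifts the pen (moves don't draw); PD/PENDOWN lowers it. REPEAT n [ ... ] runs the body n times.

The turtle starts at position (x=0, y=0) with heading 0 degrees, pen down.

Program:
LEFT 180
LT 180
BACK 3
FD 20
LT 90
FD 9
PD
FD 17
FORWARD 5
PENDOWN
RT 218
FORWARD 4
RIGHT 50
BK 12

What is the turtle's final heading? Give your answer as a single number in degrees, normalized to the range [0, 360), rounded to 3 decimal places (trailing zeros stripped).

Executing turtle program step by step:
Start: pos=(0,0), heading=0, pen down
LT 180: heading 0 -> 180
LT 180: heading 180 -> 0
BK 3: (0,0) -> (-3,0) [heading=0, draw]
FD 20: (-3,0) -> (17,0) [heading=0, draw]
LT 90: heading 0 -> 90
FD 9: (17,0) -> (17,9) [heading=90, draw]
PD: pen down
FD 17: (17,9) -> (17,26) [heading=90, draw]
FD 5: (17,26) -> (17,31) [heading=90, draw]
PD: pen down
RT 218: heading 90 -> 232
FD 4: (17,31) -> (14.537,27.848) [heading=232, draw]
RT 50: heading 232 -> 182
BK 12: (14.537,27.848) -> (26.53,28.267) [heading=182, draw]
Final: pos=(26.53,28.267), heading=182, 7 segment(s) drawn

Answer: 182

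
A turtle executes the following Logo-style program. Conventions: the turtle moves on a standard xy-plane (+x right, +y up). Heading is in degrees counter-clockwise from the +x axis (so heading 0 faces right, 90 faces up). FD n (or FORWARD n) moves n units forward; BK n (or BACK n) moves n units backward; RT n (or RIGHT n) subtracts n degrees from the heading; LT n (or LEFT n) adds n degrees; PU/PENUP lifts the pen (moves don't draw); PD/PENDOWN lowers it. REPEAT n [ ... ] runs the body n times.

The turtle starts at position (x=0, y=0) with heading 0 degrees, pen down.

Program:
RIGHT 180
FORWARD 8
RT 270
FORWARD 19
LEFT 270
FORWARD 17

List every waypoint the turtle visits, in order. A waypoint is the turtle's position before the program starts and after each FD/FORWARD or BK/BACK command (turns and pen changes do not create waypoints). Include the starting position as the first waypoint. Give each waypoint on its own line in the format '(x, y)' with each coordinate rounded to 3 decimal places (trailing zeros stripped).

Executing turtle program step by step:
Start: pos=(0,0), heading=0, pen down
RT 180: heading 0 -> 180
FD 8: (0,0) -> (-8,0) [heading=180, draw]
RT 270: heading 180 -> 270
FD 19: (-8,0) -> (-8,-19) [heading=270, draw]
LT 270: heading 270 -> 180
FD 17: (-8,-19) -> (-25,-19) [heading=180, draw]
Final: pos=(-25,-19), heading=180, 3 segment(s) drawn
Waypoints (4 total):
(0, 0)
(-8, 0)
(-8, -19)
(-25, -19)

Answer: (0, 0)
(-8, 0)
(-8, -19)
(-25, -19)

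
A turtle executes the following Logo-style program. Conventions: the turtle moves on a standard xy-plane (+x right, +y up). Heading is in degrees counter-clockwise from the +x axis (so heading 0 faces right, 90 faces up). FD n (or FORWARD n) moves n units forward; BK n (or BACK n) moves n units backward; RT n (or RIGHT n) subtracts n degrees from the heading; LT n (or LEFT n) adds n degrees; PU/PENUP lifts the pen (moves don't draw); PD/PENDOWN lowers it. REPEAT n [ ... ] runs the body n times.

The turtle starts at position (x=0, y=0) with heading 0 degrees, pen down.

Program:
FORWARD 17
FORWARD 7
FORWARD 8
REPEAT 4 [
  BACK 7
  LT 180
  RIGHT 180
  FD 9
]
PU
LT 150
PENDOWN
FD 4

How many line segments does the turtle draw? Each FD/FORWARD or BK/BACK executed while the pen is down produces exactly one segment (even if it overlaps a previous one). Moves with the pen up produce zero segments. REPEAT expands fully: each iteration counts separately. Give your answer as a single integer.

Executing turtle program step by step:
Start: pos=(0,0), heading=0, pen down
FD 17: (0,0) -> (17,0) [heading=0, draw]
FD 7: (17,0) -> (24,0) [heading=0, draw]
FD 8: (24,0) -> (32,0) [heading=0, draw]
REPEAT 4 [
  -- iteration 1/4 --
  BK 7: (32,0) -> (25,0) [heading=0, draw]
  LT 180: heading 0 -> 180
  RT 180: heading 180 -> 0
  FD 9: (25,0) -> (34,0) [heading=0, draw]
  -- iteration 2/4 --
  BK 7: (34,0) -> (27,0) [heading=0, draw]
  LT 180: heading 0 -> 180
  RT 180: heading 180 -> 0
  FD 9: (27,0) -> (36,0) [heading=0, draw]
  -- iteration 3/4 --
  BK 7: (36,0) -> (29,0) [heading=0, draw]
  LT 180: heading 0 -> 180
  RT 180: heading 180 -> 0
  FD 9: (29,0) -> (38,0) [heading=0, draw]
  -- iteration 4/4 --
  BK 7: (38,0) -> (31,0) [heading=0, draw]
  LT 180: heading 0 -> 180
  RT 180: heading 180 -> 0
  FD 9: (31,0) -> (40,0) [heading=0, draw]
]
PU: pen up
LT 150: heading 0 -> 150
PD: pen down
FD 4: (40,0) -> (36.536,2) [heading=150, draw]
Final: pos=(36.536,2), heading=150, 12 segment(s) drawn
Segments drawn: 12

Answer: 12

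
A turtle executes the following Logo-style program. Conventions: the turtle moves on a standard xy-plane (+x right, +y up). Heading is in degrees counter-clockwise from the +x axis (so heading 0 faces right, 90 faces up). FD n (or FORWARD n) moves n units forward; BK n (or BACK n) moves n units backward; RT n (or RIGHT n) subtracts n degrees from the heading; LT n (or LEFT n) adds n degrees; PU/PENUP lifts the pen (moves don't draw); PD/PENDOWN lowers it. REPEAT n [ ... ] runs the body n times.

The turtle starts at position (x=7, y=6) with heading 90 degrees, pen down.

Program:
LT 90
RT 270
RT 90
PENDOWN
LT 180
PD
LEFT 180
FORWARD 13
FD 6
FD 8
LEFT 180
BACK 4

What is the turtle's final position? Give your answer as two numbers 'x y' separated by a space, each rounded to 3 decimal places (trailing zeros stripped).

Answer: -24 6

Derivation:
Executing turtle program step by step:
Start: pos=(7,6), heading=90, pen down
LT 90: heading 90 -> 180
RT 270: heading 180 -> 270
RT 90: heading 270 -> 180
PD: pen down
LT 180: heading 180 -> 0
PD: pen down
LT 180: heading 0 -> 180
FD 13: (7,6) -> (-6,6) [heading=180, draw]
FD 6: (-6,6) -> (-12,6) [heading=180, draw]
FD 8: (-12,6) -> (-20,6) [heading=180, draw]
LT 180: heading 180 -> 0
BK 4: (-20,6) -> (-24,6) [heading=0, draw]
Final: pos=(-24,6), heading=0, 4 segment(s) drawn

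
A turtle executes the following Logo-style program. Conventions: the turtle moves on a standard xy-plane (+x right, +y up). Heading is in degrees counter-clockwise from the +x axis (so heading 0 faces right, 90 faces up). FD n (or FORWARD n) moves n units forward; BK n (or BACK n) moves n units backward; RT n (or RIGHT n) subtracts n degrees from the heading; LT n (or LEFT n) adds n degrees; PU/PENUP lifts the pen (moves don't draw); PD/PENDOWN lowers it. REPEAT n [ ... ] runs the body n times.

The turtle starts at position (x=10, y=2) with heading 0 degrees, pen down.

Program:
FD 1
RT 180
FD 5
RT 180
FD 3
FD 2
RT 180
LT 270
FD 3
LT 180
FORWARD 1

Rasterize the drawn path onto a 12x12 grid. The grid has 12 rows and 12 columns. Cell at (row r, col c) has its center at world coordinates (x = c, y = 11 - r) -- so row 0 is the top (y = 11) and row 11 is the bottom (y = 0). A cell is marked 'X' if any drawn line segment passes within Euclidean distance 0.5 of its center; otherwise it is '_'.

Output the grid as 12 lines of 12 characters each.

Answer: ____________
____________
____________
____________
____________
____________
___________X
___________X
___________X
______XXXXXX
____________
____________

Derivation:
Segment 0: (10,2) -> (11,2)
Segment 1: (11,2) -> (6,2)
Segment 2: (6,2) -> (9,2)
Segment 3: (9,2) -> (11,2)
Segment 4: (11,2) -> (11,5)
Segment 5: (11,5) -> (11,4)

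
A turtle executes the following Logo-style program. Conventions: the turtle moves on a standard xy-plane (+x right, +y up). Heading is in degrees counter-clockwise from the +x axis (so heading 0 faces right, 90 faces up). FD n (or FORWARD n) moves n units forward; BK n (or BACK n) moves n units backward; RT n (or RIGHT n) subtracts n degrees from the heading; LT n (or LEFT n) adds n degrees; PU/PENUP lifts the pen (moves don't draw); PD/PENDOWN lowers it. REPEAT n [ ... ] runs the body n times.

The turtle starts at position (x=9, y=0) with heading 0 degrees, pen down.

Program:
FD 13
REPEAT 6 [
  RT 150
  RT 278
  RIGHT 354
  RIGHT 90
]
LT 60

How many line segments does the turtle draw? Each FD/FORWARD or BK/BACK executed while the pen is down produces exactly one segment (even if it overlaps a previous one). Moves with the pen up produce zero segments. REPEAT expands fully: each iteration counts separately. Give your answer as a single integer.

Executing turtle program step by step:
Start: pos=(9,0), heading=0, pen down
FD 13: (9,0) -> (22,0) [heading=0, draw]
REPEAT 6 [
  -- iteration 1/6 --
  RT 150: heading 0 -> 210
  RT 278: heading 210 -> 292
  RT 354: heading 292 -> 298
  RT 90: heading 298 -> 208
  -- iteration 2/6 --
  RT 150: heading 208 -> 58
  RT 278: heading 58 -> 140
  RT 354: heading 140 -> 146
  RT 90: heading 146 -> 56
  -- iteration 3/6 --
  RT 150: heading 56 -> 266
  RT 278: heading 266 -> 348
  RT 354: heading 348 -> 354
  RT 90: heading 354 -> 264
  -- iteration 4/6 --
  RT 150: heading 264 -> 114
  RT 278: heading 114 -> 196
  RT 354: heading 196 -> 202
  RT 90: heading 202 -> 112
  -- iteration 5/6 --
  RT 150: heading 112 -> 322
  RT 278: heading 322 -> 44
  RT 354: heading 44 -> 50
  RT 90: heading 50 -> 320
  -- iteration 6/6 --
  RT 150: heading 320 -> 170
  RT 278: heading 170 -> 252
  RT 354: heading 252 -> 258
  RT 90: heading 258 -> 168
]
LT 60: heading 168 -> 228
Final: pos=(22,0), heading=228, 1 segment(s) drawn
Segments drawn: 1

Answer: 1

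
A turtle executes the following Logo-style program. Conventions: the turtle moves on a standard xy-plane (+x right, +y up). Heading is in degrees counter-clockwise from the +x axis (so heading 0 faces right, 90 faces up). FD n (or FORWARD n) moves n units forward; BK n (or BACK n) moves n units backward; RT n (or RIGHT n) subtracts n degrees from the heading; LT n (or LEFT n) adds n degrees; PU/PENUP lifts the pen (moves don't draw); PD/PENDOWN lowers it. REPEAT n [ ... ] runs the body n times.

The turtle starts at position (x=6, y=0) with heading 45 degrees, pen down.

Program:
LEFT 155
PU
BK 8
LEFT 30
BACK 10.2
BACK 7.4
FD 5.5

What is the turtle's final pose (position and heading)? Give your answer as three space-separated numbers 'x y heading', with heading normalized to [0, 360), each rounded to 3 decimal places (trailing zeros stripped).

Answer: 21.295 12.005 230

Derivation:
Executing turtle program step by step:
Start: pos=(6,0), heading=45, pen down
LT 155: heading 45 -> 200
PU: pen up
BK 8: (6,0) -> (13.518,2.736) [heading=200, move]
LT 30: heading 200 -> 230
BK 10.2: (13.518,2.736) -> (20.074,10.55) [heading=230, move]
BK 7.4: (20.074,10.55) -> (24.831,16.219) [heading=230, move]
FD 5.5: (24.831,16.219) -> (21.295,12.005) [heading=230, move]
Final: pos=(21.295,12.005), heading=230, 0 segment(s) drawn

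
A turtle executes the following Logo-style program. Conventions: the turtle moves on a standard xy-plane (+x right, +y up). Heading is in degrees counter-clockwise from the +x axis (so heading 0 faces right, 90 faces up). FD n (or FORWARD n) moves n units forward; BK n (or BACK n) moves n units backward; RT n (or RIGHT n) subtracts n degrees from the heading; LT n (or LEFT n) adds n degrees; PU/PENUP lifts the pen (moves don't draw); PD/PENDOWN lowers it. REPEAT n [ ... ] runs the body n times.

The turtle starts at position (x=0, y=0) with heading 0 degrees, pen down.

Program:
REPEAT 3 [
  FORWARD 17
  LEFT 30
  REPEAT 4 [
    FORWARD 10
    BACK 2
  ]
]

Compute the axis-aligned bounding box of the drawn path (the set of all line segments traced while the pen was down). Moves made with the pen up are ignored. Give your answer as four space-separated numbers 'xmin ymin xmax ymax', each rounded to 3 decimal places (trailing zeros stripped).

Executing turtle program step by step:
Start: pos=(0,0), heading=0, pen down
REPEAT 3 [
  -- iteration 1/3 --
  FD 17: (0,0) -> (17,0) [heading=0, draw]
  LT 30: heading 0 -> 30
  REPEAT 4 [
    -- iteration 1/4 --
    FD 10: (17,0) -> (25.66,5) [heading=30, draw]
    BK 2: (25.66,5) -> (23.928,4) [heading=30, draw]
    -- iteration 2/4 --
    FD 10: (23.928,4) -> (32.588,9) [heading=30, draw]
    BK 2: (32.588,9) -> (30.856,8) [heading=30, draw]
    -- iteration 3/4 --
    FD 10: (30.856,8) -> (39.517,13) [heading=30, draw]
    BK 2: (39.517,13) -> (37.785,12) [heading=30, draw]
    -- iteration 4/4 --
    FD 10: (37.785,12) -> (46.445,17) [heading=30, draw]
    BK 2: (46.445,17) -> (44.713,16) [heading=30, draw]
  ]
  -- iteration 2/3 --
  FD 17: (44.713,16) -> (59.435,24.5) [heading=30, draw]
  LT 30: heading 30 -> 60
  REPEAT 4 [
    -- iteration 1/4 --
    FD 10: (59.435,24.5) -> (64.435,33.16) [heading=60, draw]
    BK 2: (64.435,33.16) -> (63.435,31.428) [heading=60, draw]
    -- iteration 2/4 --
    FD 10: (63.435,31.428) -> (68.435,40.088) [heading=60, draw]
    BK 2: (68.435,40.088) -> (67.435,38.356) [heading=60, draw]
    -- iteration 3/4 --
    FD 10: (67.435,38.356) -> (72.435,47.017) [heading=60, draw]
    BK 2: (72.435,47.017) -> (71.435,45.285) [heading=60, draw]
    -- iteration 4/4 --
    FD 10: (71.435,45.285) -> (76.435,53.945) [heading=60, draw]
    BK 2: (76.435,53.945) -> (75.435,52.213) [heading=60, draw]
  ]
  -- iteration 3/3 --
  FD 17: (75.435,52.213) -> (83.935,66.935) [heading=60, draw]
  LT 30: heading 60 -> 90
  REPEAT 4 [
    -- iteration 1/4 --
    FD 10: (83.935,66.935) -> (83.935,76.935) [heading=90, draw]
    BK 2: (83.935,76.935) -> (83.935,74.935) [heading=90, draw]
    -- iteration 2/4 --
    FD 10: (83.935,74.935) -> (83.935,84.935) [heading=90, draw]
    BK 2: (83.935,84.935) -> (83.935,82.935) [heading=90, draw]
    -- iteration 3/4 --
    FD 10: (83.935,82.935) -> (83.935,92.935) [heading=90, draw]
    BK 2: (83.935,92.935) -> (83.935,90.935) [heading=90, draw]
    -- iteration 4/4 --
    FD 10: (83.935,90.935) -> (83.935,100.935) [heading=90, draw]
    BK 2: (83.935,100.935) -> (83.935,98.935) [heading=90, draw]
  ]
]
Final: pos=(83.935,98.935), heading=90, 27 segment(s) drawn

Segment endpoints: x in {0, 17, 23.928, 25.66, 30.856, 32.588, 37.785, 39.517, 44.713, 46.445, 59.435, 63.435, 64.435, 67.435, 68.435, 71.435, 72.435, 75.435, 76.435, 83.935}, y in {0, 4, 5, 8, 9, 12, 13, 16, 17, 24.5, 31.428, 33.16, 38.356, 40.088, 45.285, 47.017, 52.213, 53.945, 66.935, 74.935, 76.935, 82.935, 84.935, 90.935, 92.935, 98.935, 100.935}
xmin=0, ymin=0, xmax=83.935, ymax=100.935

Answer: 0 0 83.935 100.935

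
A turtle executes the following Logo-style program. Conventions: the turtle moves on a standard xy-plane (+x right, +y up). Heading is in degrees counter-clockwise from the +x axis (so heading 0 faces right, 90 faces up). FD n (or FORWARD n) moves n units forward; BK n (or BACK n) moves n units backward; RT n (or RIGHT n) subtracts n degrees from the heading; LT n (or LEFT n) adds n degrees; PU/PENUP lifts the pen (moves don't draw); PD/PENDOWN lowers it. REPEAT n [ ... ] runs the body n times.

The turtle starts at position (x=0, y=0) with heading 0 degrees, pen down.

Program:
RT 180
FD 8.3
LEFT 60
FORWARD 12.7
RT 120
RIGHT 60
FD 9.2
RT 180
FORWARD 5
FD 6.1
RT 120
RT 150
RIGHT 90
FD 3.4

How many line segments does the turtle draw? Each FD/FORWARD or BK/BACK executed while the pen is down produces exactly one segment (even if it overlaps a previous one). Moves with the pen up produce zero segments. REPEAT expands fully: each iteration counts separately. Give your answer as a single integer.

Executing turtle program step by step:
Start: pos=(0,0), heading=0, pen down
RT 180: heading 0 -> 180
FD 8.3: (0,0) -> (-8.3,0) [heading=180, draw]
LT 60: heading 180 -> 240
FD 12.7: (-8.3,0) -> (-14.65,-10.999) [heading=240, draw]
RT 120: heading 240 -> 120
RT 60: heading 120 -> 60
FD 9.2: (-14.65,-10.999) -> (-10.05,-3.031) [heading=60, draw]
RT 180: heading 60 -> 240
FD 5: (-10.05,-3.031) -> (-12.55,-7.361) [heading=240, draw]
FD 6.1: (-12.55,-7.361) -> (-15.6,-12.644) [heading=240, draw]
RT 120: heading 240 -> 120
RT 150: heading 120 -> 330
RT 90: heading 330 -> 240
FD 3.4: (-15.6,-12.644) -> (-17.3,-15.588) [heading=240, draw]
Final: pos=(-17.3,-15.588), heading=240, 6 segment(s) drawn
Segments drawn: 6

Answer: 6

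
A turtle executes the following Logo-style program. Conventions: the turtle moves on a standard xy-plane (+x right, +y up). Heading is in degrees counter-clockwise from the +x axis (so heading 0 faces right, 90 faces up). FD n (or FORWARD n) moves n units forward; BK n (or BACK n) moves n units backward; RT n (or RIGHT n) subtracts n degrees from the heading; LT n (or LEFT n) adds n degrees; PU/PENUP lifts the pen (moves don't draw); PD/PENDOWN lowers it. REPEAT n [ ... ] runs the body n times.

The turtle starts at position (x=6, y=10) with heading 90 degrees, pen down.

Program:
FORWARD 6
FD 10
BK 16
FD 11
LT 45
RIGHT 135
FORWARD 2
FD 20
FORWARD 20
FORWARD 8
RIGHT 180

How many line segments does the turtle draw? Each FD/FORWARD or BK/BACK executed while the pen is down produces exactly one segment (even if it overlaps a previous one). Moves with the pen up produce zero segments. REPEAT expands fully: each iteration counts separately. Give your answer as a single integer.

Executing turtle program step by step:
Start: pos=(6,10), heading=90, pen down
FD 6: (6,10) -> (6,16) [heading=90, draw]
FD 10: (6,16) -> (6,26) [heading=90, draw]
BK 16: (6,26) -> (6,10) [heading=90, draw]
FD 11: (6,10) -> (6,21) [heading=90, draw]
LT 45: heading 90 -> 135
RT 135: heading 135 -> 0
FD 2: (6,21) -> (8,21) [heading=0, draw]
FD 20: (8,21) -> (28,21) [heading=0, draw]
FD 20: (28,21) -> (48,21) [heading=0, draw]
FD 8: (48,21) -> (56,21) [heading=0, draw]
RT 180: heading 0 -> 180
Final: pos=(56,21), heading=180, 8 segment(s) drawn
Segments drawn: 8

Answer: 8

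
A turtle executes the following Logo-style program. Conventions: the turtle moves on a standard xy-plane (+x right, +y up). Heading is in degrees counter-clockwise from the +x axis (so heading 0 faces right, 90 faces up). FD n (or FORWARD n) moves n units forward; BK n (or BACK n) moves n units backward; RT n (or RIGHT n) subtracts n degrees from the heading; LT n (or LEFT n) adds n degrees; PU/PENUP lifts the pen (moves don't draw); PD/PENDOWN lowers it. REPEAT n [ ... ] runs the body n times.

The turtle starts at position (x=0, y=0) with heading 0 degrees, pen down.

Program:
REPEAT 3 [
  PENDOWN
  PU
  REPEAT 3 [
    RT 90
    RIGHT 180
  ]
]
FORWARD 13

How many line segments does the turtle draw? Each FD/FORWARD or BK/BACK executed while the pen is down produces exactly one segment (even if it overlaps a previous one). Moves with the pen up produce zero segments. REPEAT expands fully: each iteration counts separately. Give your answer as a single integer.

Executing turtle program step by step:
Start: pos=(0,0), heading=0, pen down
REPEAT 3 [
  -- iteration 1/3 --
  PD: pen down
  PU: pen up
  REPEAT 3 [
    -- iteration 1/3 --
    RT 90: heading 0 -> 270
    RT 180: heading 270 -> 90
    -- iteration 2/3 --
    RT 90: heading 90 -> 0
    RT 180: heading 0 -> 180
    -- iteration 3/3 --
    RT 90: heading 180 -> 90
    RT 180: heading 90 -> 270
  ]
  -- iteration 2/3 --
  PD: pen down
  PU: pen up
  REPEAT 3 [
    -- iteration 1/3 --
    RT 90: heading 270 -> 180
    RT 180: heading 180 -> 0
    -- iteration 2/3 --
    RT 90: heading 0 -> 270
    RT 180: heading 270 -> 90
    -- iteration 3/3 --
    RT 90: heading 90 -> 0
    RT 180: heading 0 -> 180
  ]
  -- iteration 3/3 --
  PD: pen down
  PU: pen up
  REPEAT 3 [
    -- iteration 1/3 --
    RT 90: heading 180 -> 90
    RT 180: heading 90 -> 270
    -- iteration 2/3 --
    RT 90: heading 270 -> 180
    RT 180: heading 180 -> 0
    -- iteration 3/3 --
    RT 90: heading 0 -> 270
    RT 180: heading 270 -> 90
  ]
]
FD 13: (0,0) -> (0,13) [heading=90, move]
Final: pos=(0,13), heading=90, 0 segment(s) drawn
Segments drawn: 0

Answer: 0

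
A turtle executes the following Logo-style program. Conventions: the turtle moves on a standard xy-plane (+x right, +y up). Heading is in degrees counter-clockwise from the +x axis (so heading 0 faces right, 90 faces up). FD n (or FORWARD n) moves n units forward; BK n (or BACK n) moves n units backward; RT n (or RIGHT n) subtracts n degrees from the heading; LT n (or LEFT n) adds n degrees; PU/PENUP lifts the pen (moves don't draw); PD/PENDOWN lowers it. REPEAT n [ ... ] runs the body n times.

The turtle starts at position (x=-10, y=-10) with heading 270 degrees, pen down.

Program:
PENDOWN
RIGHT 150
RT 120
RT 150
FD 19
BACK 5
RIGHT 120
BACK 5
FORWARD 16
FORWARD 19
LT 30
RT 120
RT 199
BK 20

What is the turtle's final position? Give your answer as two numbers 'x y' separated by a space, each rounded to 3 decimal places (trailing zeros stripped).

Answer: -3.214 6.489

Derivation:
Executing turtle program step by step:
Start: pos=(-10,-10), heading=270, pen down
PD: pen down
RT 150: heading 270 -> 120
RT 120: heading 120 -> 0
RT 150: heading 0 -> 210
FD 19: (-10,-10) -> (-26.454,-19.5) [heading=210, draw]
BK 5: (-26.454,-19.5) -> (-22.124,-17) [heading=210, draw]
RT 120: heading 210 -> 90
BK 5: (-22.124,-17) -> (-22.124,-22) [heading=90, draw]
FD 16: (-22.124,-22) -> (-22.124,-6) [heading=90, draw]
FD 19: (-22.124,-6) -> (-22.124,13) [heading=90, draw]
LT 30: heading 90 -> 120
RT 120: heading 120 -> 0
RT 199: heading 0 -> 161
BK 20: (-22.124,13) -> (-3.214,6.489) [heading=161, draw]
Final: pos=(-3.214,6.489), heading=161, 6 segment(s) drawn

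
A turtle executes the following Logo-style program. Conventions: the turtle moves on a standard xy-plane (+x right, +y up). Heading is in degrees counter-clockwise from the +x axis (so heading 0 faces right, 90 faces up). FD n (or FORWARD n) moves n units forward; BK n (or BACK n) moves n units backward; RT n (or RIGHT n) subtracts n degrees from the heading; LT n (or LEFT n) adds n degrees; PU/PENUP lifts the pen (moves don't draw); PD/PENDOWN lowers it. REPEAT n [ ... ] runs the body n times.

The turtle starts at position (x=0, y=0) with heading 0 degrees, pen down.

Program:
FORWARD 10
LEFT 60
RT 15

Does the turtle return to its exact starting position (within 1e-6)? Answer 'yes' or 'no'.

Executing turtle program step by step:
Start: pos=(0,0), heading=0, pen down
FD 10: (0,0) -> (10,0) [heading=0, draw]
LT 60: heading 0 -> 60
RT 15: heading 60 -> 45
Final: pos=(10,0), heading=45, 1 segment(s) drawn

Start position: (0, 0)
Final position: (10, 0)
Distance = 10; >= 1e-6 -> NOT closed

Answer: no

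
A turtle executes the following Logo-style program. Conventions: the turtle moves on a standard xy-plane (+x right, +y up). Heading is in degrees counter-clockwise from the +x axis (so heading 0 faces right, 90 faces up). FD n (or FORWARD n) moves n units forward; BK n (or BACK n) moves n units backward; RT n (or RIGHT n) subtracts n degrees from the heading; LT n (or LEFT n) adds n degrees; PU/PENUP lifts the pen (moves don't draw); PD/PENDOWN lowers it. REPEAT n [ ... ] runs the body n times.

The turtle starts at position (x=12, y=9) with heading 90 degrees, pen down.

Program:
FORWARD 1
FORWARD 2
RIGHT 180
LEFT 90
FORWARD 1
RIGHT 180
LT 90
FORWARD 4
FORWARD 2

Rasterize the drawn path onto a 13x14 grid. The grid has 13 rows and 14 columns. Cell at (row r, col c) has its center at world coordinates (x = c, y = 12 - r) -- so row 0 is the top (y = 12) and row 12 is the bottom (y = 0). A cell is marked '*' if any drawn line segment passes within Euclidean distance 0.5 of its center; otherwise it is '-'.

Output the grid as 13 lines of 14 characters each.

Segment 0: (12,9) -> (12,10)
Segment 1: (12,10) -> (12,12)
Segment 2: (12,12) -> (13,12)
Segment 3: (13,12) -> (13,8)
Segment 4: (13,8) -> (13,6)

Answer: ------------**
------------**
------------**
------------**
-------------*
-------------*
-------------*
--------------
--------------
--------------
--------------
--------------
--------------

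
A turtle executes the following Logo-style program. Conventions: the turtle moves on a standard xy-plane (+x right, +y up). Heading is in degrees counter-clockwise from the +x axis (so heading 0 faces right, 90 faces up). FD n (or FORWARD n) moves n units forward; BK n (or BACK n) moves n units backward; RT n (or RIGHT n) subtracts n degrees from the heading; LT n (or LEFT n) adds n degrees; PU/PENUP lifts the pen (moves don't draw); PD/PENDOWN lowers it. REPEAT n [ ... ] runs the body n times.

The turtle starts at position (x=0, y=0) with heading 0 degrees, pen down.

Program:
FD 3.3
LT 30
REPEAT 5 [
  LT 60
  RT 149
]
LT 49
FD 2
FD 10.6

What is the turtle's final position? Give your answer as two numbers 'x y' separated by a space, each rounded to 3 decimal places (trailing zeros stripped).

Executing turtle program step by step:
Start: pos=(0,0), heading=0, pen down
FD 3.3: (0,0) -> (3.3,0) [heading=0, draw]
LT 30: heading 0 -> 30
REPEAT 5 [
  -- iteration 1/5 --
  LT 60: heading 30 -> 90
  RT 149: heading 90 -> 301
  -- iteration 2/5 --
  LT 60: heading 301 -> 1
  RT 149: heading 1 -> 212
  -- iteration 3/5 --
  LT 60: heading 212 -> 272
  RT 149: heading 272 -> 123
  -- iteration 4/5 --
  LT 60: heading 123 -> 183
  RT 149: heading 183 -> 34
  -- iteration 5/5 --
  LT 60: heading 34 -> 94
  RT 149: heading 94 -> 305
]
LT 49: heading 305 -> 354
FD 2: (3.3,0) -> (5.289,-0.209) [heading=354, draw]
FD 10.6: (5.289,-0.209) -> (15.831,-1.317) [heading=354, draw]
Final: pos=(15.831,-1.317), heading=354, 3 segment(s) drawn

Answer: 15.831 -1.317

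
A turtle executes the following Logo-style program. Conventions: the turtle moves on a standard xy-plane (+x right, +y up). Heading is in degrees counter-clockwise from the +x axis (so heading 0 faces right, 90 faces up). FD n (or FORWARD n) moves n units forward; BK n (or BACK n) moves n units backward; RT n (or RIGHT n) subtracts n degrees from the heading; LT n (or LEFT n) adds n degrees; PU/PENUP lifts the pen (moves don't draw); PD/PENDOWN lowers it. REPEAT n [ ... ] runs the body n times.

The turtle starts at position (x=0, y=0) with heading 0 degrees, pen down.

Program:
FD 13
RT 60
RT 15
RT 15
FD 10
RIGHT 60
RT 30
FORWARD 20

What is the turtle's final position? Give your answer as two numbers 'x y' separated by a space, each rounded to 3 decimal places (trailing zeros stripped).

Executing turtle program step by step:
Start: pos=(0,0), heading=0, pen down
FD 13: (0,0) -> (13,0) [heading=0, draw]
RT 60: heading 0 -> 300
RT 15: heading 300 -> 285
RT 15: heading 285 -> 270
FD 10: (13,0) -> (13,-10) [heading=270, draw]
RT 60: heading 270 -> 210
RT 30: heading 210 -> 180
FD 20: (13,-10) -> (-7,-10) [heading=180, draw]
Final: pos=(-7,-10), heading=180, 3 segment(s) drawn

Answer: -7 -10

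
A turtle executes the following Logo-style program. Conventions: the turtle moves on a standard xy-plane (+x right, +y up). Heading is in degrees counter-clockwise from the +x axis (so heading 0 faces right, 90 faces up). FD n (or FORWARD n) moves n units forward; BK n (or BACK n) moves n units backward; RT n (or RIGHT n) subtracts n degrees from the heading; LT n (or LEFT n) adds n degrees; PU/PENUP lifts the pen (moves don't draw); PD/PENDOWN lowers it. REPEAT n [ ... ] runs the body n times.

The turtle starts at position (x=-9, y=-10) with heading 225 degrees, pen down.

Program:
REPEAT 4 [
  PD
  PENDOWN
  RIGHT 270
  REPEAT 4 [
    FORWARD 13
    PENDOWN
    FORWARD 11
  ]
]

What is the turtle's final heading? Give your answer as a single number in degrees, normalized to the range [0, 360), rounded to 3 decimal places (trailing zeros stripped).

Executing turtle program step by step:
Start: pos=(-9,-10), heading=225, pen down
REPEAT 4 [
  -- iteration 1/4 --
  PD: pen down
  PD: pen down
  RT 270: heading 225 -> 315
  REPEAT 4 [
    -- iteration 1/4 --
    FD 13: (-9,-10) -> (0.192,-19.192) [heading=315, draw]
    PD: pen down
    FD 11: (0.192,-19.192) -> (7.971,-26.971) [heading=315, draw]
    -- iteration 2/4 --
    FD 13: (7.971,-26.971) -> (17.163,-36.163) [heading=315, draw]
    PD: pen down
    FD 11: (17.163,-36.163) -> (24.941,-43.941) [heading=315, draw]
    -- iteration 3/4 --
    FD 13: (24.941,-43.941) -> (34.134,-53.134) [heading=315, draw]
    PD: pen down
    FD 11: (34.134,-53.134) -> (41.912,-60.912) [heading=315, draw]
    -- iteration 4/4 --
    FD 13: (41.912,-60.912) -> (51.104,-70.104) [heading=315, draw]
    PD: pen down
    FD 11: (51.104,-70.104) -> (58.882,-77.882) [heading=315, draw]
  ]
  -- iteration 2/4 --
  PD: pen down
  PD: pen down
  RT 270: heading 315 -> 45
  REPEAT 4 [
    -- iteration 1/4 --
    FD 13: (58.882,-77.882) -> (68.075,-68.69) [heading=45, draw]
    PD: pen down
    FD 11: (68.075,-68.69) -> (75.853,-60.912) [heading=45, draw]
    -- iteration 2/4 --
    FD 13: (75.853,-60.912) -> (85.045,-51.719) [heading=45, draw]
    PD: pen down
    FD 11: (85.045,-51.719) -> (92.823,-43.941) [heading=45, draw]
    -- iteration 3/4 --
    FD 13: (92.823,-43.941) -> (102.016,-34.749) [heading=45, draw]
    PD: pen down
    FD 11: (102.016,-34.749) -> (109.794,-26.971) [heading=45, draw]
    -- iteration 4/4 --
    FD 13: (109.794,-26.971) -> (118.986,-17.778) [heading=45, draw]
    PD: pen down
    FD 11: (118.986,-17.778) -> (126.765,-10) [heading=45, draw]
  ]
  -- iteration 3/4 --
  PD: pen down
  PD: pen down
  RT 270: heading 45 -> 135
  REPEAT 4 [
    -- iteration 1/4 --
    FD 13: (126.765,-10) -> (117.572,-0.808) [heading=135, draw]
    PD: pen down
    FD 11: (117.572,-0.808) -> (109.794,6.971) [heading=135, draw]
    -- iteration 2/4 --
    FD 13: (109.794,6.971) -> (100.602,16.163) [heading=135, draw]
    PD: pen down
    FD 11: (100.602,16.163) -> (92.823,23.941) [heading=135, draw]
    -- iteration 3/4 --
    FD 13: (92.823,23.941) -> (83.631,33.134) [heading=135, draw]
    PD: pen down
    FD 11: (83.631,33.134) -> (75.853,40.912) [heading=135, draw]
    -- iteration 4/4 --
    FD 13: (75.853,40.912) -> (66.66,50.104) [heading=135, draw]
    PD: pen down
    FD 11: (66.66,50.104) -> (58.882,57.882) [heading=135, draw]
  ]
  -- iteration 4/4 --
  PD: pen down
  PD: pen down
  RT 270: heading 135 -> 225
  REPEAT 4 [
    -- iteration 1/4 --
    FD 13: (58.882,57.882) -> (49.69,48.69) [heading=225, draw]
    PD: pen down
    FD 11: (49.69,48.69) -> (41.912,40.912) [heading=225, draw]
    -- iteration 2/4 --
    FD 13: (41.912,40.912) -> (32.719,31.719) [heading=225, draw]
    PD: pen down
    FD 11: (32.719,31.719) -> (24.941,23.941) [heading=225, draw]
    -- iteration 3/4 --
    FD 13: (24.941,23.941) -> (15.749,14.749) [heading=225, draw]
    PD: pen down
    FD 11: (15.749,14.749) -> (7.971,6.971) [heading=225, draw]
    -- iteration 4/4 --
    FD 13: (7.971,6.971) -> (-1.222,-2.222) [heading=225, draw]
    PD: pen down
    FD 11: (-1.222,-2.222) -> (-9,-10) [heading=225, draw]
  ]
]
Final: pos=(-9,-10), heading=225, 32 segment(s) drawn

Answer: 225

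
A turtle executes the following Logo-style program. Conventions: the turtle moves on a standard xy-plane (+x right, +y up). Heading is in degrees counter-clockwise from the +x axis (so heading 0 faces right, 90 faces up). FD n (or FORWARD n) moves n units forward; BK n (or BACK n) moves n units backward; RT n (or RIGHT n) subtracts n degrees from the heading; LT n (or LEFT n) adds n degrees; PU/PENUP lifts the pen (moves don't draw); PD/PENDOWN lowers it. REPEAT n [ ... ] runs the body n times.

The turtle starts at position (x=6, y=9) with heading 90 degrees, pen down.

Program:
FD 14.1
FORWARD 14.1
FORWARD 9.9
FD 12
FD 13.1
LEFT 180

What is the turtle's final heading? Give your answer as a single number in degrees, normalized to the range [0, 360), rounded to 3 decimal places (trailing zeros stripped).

Executing turtle program step by step:
Start: pos=(6,9), heading=90, pen down
FD 14.1: (6,9) -> (6,23.1) [heading=90, draw]
FD 14.1: (6,23.1) -> (6,37.2) [heading=90, draw]
FD 9.9: (6,37.2) -> (6,47.1) [heading=90, draw]
FD 12: (6,47.1) -> (6,59.1) [heading=90, draw]
FD 13.1: (6,59.1) -> (6,72.2) [heading=90, draw]
LT 180: heading 90 -> 270
Final: pos=(6,72.2), heading=270, 5 segment(s) drawn

Answer: 270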